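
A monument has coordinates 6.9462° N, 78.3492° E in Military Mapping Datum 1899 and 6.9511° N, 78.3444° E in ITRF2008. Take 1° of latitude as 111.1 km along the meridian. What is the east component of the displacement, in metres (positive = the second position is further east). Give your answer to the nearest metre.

Δφ = 6.9511° − 6.9462° = +0.0049°; Δλ = 78.3444° − 78.3492° = -0.0048°.
ΔN = Δφ × 111100 = 544.4 m; ΔE = Δλ × 111100 × cos(6.9462°) = -0.0048 × 111100 × 0.992660 = -529.4 m.

ΔE = -529 m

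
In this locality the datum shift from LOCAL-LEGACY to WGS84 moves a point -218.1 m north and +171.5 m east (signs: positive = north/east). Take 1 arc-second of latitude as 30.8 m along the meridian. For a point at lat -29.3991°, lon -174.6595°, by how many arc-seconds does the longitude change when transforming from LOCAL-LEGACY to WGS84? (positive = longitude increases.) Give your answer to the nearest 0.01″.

At latitude -29.3991°, cos φ = 0.871222.
1″ of longitude at this latitude = 30.80 × cos φ = 26.8336 m, so Δλ = 171.5 / 26.8336 = 6.391″.

Δλ = 6.39″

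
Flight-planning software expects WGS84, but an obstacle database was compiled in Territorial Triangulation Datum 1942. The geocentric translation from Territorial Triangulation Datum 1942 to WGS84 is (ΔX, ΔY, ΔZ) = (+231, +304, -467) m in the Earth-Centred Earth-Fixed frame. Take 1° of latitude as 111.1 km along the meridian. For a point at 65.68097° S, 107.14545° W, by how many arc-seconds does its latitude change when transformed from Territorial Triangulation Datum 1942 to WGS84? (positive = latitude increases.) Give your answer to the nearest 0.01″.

Δφ = -16.82″

sin φ = -0.911267, cos φ = 0.411817, sin λ = -0.955559, cos λ = -0.294798.
North component: ΔN = −sin φ cos λ·ΔX − sin φ sin λ·ΔY + cos φ·ΔZ = −(-0.911267)(-0.294798)(231) − (-0.911267)(-0.955559)(304) + (0.411817)(-467) = -519.09 m.
1° of latitude spans 111100 m, so Δφ = -519.09 / 111100 × 3600 = -16.820″.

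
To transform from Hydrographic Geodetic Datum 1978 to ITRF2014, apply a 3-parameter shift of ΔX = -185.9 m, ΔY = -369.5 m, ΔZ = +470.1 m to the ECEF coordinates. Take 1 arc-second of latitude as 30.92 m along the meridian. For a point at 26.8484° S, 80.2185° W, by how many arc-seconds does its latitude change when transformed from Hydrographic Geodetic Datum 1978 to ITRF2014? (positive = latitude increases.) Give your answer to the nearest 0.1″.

Δφ = 18.4″

sin φ = -0.451631, cos φ = 0.892205, sin λ = -0.985463, cos λ = 0.169891.
North component: ΔN = −sin φ cos λ·ΔX − sin φ sin λ·ΔY + cos φ·ΔZ = −(-0.451631)(0.169891)(-185.9) − (-0.451631)(-0.985463)(-369.5) + (0.892205)(470.1) = 569.61 m.
1° of latitude spans 3600 × 30.92 = 111312 m, so Δφ = 569.61 / 111312 × 3600 = 18.422″.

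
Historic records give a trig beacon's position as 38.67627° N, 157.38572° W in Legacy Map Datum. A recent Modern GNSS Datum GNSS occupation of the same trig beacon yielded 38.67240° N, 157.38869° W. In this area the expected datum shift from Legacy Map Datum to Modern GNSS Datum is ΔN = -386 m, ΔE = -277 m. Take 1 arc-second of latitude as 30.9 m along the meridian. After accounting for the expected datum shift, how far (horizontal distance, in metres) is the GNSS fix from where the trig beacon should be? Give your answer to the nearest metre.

48 m

Observed coordinate differences: Δφ = -0.00387°, Δλ = -0.00297°.
Converting to metres (1° lat = 111240 m, cos φ = 0.780689): observed ΔN = -430.5 m, observed ΔE = -257.9 m.
Subtracting the expected shift leaves a residual of -430.5 − (-386) = -44.5 m north and -257.9 − (-277) = 19.1 m east.
Residual distance = √((-44.5)² + 19.1²) = 48.4 m.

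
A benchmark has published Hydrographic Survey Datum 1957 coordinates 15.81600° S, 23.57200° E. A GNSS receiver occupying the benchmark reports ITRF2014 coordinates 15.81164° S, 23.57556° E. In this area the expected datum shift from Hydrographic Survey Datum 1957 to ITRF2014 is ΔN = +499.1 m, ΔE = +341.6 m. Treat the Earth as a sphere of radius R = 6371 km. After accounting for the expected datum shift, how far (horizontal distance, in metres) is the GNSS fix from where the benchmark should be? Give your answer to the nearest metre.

42 m

Observed coordinate differences: Δφ = +0.00436°, Δλ = +0.00356°.
Converting to metres (1° lat = 111195 m, cos φ = 0.962142): observed ΔN = 484.8 m, observed ΔE = 380.9 m.
Subtracting the expected shift leaves a residual of 484.8 − (499.1) = -14.3 m north and 380.9 − (341.6) = 39.3 m east.
Residual distance = √((-14.3)² + 39.3²) = 41.8 m.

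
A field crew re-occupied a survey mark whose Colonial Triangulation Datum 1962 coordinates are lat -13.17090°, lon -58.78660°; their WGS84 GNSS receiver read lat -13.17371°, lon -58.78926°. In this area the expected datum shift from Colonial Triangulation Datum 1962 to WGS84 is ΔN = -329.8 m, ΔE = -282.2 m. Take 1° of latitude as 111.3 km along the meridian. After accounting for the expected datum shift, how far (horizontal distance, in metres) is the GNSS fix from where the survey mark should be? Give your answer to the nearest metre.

18 m

Observed coordinate differences: Δφ = -0.00281°, Δλ = -0.00266°.
Converting to metres (1° lat = 111300 m, cos φ = 0.973695): observed ΔN = -312.8 m, observed ΔE = -288.3 m.
Subtracting the expected shift leaves a residual of -312.8 − (-329.8) = 17.0 m north and -288.3 − (-282.2) = -6.1 m east.
Residual distance = √(17.0² + (-6.1)²) = 18.1 m.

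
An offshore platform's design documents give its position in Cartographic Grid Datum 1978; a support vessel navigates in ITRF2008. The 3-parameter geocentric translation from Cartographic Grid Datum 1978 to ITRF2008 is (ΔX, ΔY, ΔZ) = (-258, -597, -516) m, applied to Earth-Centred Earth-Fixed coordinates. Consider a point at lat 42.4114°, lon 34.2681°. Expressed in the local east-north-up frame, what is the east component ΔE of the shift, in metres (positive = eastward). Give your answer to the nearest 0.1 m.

At φ = 42.4114°, λ = 34.2681°: sin φ = 0.674449, cos φ = 0.738321, sin λ = 0.563066, cos λ = 0.826412.
ΔE = −sin λ·ΔX + cos λ·ΔY = −(0.563066)·(-258) + (0.826412)·(-597) = -348.10 m.

ΔE = -348.1 m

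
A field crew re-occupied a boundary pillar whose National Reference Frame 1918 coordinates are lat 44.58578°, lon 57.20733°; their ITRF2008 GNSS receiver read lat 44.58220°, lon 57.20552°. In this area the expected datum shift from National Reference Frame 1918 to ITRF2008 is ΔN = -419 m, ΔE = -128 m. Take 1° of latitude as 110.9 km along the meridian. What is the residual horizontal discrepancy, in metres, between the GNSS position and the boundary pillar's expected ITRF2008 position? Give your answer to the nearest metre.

Observed coordinate differences: Δφ = -0.00358°, Δλ = -0.00181°.
Converting to metres (1° lat = 110900 m, cos φ = 0.712200): observed ΔN = -397.0 m, observed ΔE = -143.0 m.
Subtracting the expected shift leaves a residual of -397.0 − (-419) = 22.0 m north and -143.0 − (-128) = -15.0 m east.
Residual distance = √(22.0² + (-15.0)²) = 26.6 m.

27 m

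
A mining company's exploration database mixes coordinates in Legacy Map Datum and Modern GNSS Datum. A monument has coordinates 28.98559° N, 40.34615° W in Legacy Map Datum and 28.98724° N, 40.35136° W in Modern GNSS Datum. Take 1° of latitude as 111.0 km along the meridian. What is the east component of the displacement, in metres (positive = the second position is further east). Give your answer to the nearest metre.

Δφ = 28.98724° − 28.98559° = +0.00165°; Δλ = -40.35136° − -40.34615° = -0.00521°.
ΔN = Δφ × 111000 = 183.2 m; ΔE = Δλ × 111000 × cos(28.98559°) = -0.00521 × 111000 × 0.874742 = -505.9 m.

ΔE = -506 m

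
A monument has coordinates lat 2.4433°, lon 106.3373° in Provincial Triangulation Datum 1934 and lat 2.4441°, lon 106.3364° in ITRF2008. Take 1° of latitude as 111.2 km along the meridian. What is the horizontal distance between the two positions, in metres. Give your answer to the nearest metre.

134 m

Δφ = 2.4441° − 2.4433° = +0.0008°; Δλ = 106.3364° − 106.3373° = -0.0009°.
ΔN = Δφ × 111200 = 89.0 m; ΔE = Δλ × 111200 × cos(2.4433°) = -0.0009 × 111200 × 0.999091 = -100.0 m.
Distance = √(ΔE² + ΔN²) = √((-100.0)² + 89.0²) = 133.8 m.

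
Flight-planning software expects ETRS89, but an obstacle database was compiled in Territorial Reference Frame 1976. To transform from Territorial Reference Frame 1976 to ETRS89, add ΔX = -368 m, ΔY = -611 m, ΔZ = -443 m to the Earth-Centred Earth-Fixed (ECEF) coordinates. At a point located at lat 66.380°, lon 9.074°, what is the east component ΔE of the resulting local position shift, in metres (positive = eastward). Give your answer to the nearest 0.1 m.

The local east axis at (φ, λ) is (−sin λ, cos λ, 0), so ΔE = −sin(9.074°)·(-368) + cos(9.074°)·(-611) = -545.32 m.

ΔE = -545.3 m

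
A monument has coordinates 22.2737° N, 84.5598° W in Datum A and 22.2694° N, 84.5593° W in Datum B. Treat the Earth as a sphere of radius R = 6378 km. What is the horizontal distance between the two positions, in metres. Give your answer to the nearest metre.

Δφ = 22.2694° − 22.2737° = -0.0043°; Δλ = -84.5593° − -84.5598° = +0.0005°.
1° along a meridian = πR/180 = 111317 m.
ΔN = Δφ × 111317 = -478.7 m; ΔE = Δλ × 111317 × cos(22.2737°) = +0.0005 × 111317 × 0.925384 = 51.5 m.
Distance = √(ΔE² + ΔN²) = √(51.5² + (-478.7)²) = 481.4 m.

481 m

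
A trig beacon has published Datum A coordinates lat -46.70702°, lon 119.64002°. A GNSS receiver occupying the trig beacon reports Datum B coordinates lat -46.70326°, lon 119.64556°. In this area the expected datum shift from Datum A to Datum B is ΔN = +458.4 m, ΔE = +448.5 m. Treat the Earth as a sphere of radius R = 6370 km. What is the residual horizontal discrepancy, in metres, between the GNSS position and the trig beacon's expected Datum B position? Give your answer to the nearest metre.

Observed coordinate differences: Δφ = +0.00376°, Δλ = +0.00554°.
Converting to metres (1° lat = 111177 m, cos φ = 0.685729): observed ΔN = 418.0 m, observed ΔE = 422.4 m.
Subtracting the expected shift leaves a residual of 418.0 − (458.4) = -40.4 m north and 422.4 − (448.5) = -26.1 m east.
Residual distance = √((-40.4)² + (-26.1)²) = 48.1 m.

48 m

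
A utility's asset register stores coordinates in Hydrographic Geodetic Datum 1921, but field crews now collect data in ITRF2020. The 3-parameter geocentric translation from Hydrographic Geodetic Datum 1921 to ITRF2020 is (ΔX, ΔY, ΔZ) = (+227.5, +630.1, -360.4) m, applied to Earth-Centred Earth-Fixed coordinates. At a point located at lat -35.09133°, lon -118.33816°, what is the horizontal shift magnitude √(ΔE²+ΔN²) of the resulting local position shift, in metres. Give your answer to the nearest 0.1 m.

The local east axis at (φ, λ) is (−sin λ, cos λ, 0), so ΔE = −sin(-118.33816°)·227.5 + cos(-118.33816°)·630.1 = -98.86 m.
The local north axis is (−sin φ cos λ, −sin φ sin λ, cos φ), giving ΔN = -62.081 − 318.823 − 294.893 = -675.80 m.
Horizontal magnitude = √(ΔE² + ΔN²) = √((-98.86)² + (-675.80)²) = 682.99 m.

683.0 m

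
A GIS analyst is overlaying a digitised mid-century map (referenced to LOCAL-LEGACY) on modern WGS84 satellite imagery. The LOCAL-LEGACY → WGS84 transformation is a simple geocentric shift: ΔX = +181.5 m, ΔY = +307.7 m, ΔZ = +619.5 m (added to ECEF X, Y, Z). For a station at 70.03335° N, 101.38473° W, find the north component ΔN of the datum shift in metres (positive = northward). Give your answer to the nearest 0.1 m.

At φ = 70.03335°, λ = -101.38473°: sin φ = 0.939892, cos φ = 0.341473, sin λ = -0.980324, cos λ = -0.197396.
ΔN = −sin φ cos λ·ΔX − sin φ sin λ·ΔY + cos φ·ΔZ = −(0.939892)(-0.197396)(181.5) − (0.939892)(-0.980324)(307.7) + (0.341473)(619.5) = 528.73 m.

ΔN = 528.7 m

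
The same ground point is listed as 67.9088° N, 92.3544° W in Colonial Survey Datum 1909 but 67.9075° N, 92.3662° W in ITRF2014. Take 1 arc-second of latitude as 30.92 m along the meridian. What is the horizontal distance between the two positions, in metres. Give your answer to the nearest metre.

Δφ = 67.9075° − 67.9088° = -0.0013°; Δλ = -92.3662° − -92.3544° = -0.0118°.
1° of latitude = 3600 × 30.92 = 111312 m.
ΔN = Δφ × 111312 = -144.7 m; ΔE = Δλ × 111312 × cos(67.9088°) = -0.0118 × 111312 × 0.376082 = -494.0 m.
Distance = √(ΔE² + ΔN²) = √((-494.0)² + (-144.7)²) = 514.7 m.

515 m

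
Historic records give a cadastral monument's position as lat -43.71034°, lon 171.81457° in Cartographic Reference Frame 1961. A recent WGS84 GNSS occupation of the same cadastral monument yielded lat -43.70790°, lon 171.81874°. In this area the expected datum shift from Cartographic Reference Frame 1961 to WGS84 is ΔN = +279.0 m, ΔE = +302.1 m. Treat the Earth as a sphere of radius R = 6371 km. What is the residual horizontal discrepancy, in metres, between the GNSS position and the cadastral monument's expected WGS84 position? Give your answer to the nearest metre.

Observed coordinate differences: Δφ = +0.00244°, Δλ = +0.00417°.
Converting to metres (1° lat = 111195 m, cos φ = 0.722842): observed ΔN = 271.3 m, observed ΔE = 335.2 m.
Subtracting the expected shift leaves a residual of 271.3 − (279.0) = -7.7 m north and 335.2 − (302.1) = 33.1 m east.
Residual distance = √((-7.7)² + 33.1²) = 34.0 m.

34 m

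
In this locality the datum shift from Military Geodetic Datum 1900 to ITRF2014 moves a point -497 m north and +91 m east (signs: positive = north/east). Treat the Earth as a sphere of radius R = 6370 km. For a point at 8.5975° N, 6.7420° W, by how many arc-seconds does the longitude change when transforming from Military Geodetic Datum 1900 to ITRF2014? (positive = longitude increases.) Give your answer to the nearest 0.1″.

At latitude 8.5975°, cos φ = 0.988763.
One radian of longitude at latitude φ spans R cos φ, so Δλ = ΔE / (R cos φ) = 91.0 / (6370000 × 0.988763) = 1.4448e-05 rad = 2.980″.

Δλ = 3.0″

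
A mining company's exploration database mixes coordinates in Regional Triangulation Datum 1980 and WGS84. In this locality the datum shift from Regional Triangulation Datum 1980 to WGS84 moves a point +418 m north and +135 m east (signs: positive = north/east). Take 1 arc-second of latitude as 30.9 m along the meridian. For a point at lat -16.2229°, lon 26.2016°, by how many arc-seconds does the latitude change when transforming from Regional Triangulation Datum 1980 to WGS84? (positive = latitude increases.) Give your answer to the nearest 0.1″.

Δφ = 13.5″

1″ of latitude = 30.90 m, so Δφ = 418.0 / 30.90 = 13.528″.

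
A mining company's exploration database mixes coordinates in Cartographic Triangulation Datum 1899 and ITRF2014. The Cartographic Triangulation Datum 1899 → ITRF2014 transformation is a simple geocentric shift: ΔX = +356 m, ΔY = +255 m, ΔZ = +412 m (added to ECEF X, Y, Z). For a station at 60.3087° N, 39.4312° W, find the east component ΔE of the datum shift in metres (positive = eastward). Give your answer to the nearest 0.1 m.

At φ = 60.3087°, λ = -39.4312°: sin φ = 0.868707, cos φ = 0.495327, sin λ = -0.635151, cos λ = 0.772388.
ΔE = −sin λ·ΔX + cos λ·ΔY = −(-0.635151)·(356) + (0.772388)·(255) = 423.07 m.

ΔE = 423.1 m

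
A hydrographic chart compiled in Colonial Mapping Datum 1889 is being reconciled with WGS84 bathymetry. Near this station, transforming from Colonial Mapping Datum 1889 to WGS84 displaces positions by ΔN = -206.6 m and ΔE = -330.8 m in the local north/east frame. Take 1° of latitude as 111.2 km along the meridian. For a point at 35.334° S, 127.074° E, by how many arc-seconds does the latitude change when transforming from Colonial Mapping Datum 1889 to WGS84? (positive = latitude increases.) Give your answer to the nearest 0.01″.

Δφ = -6.69″

1° of latitude = 111.2 km, so Δφ = -206.6 / 111200 = -0.0018579° = -6.688″.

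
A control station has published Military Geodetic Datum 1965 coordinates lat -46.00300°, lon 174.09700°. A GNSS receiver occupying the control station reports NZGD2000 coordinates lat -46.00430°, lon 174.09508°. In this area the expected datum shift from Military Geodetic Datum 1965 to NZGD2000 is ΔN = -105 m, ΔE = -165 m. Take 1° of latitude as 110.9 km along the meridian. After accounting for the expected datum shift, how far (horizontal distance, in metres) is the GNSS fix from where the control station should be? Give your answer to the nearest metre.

Observed coordinate differences: Δφ = -0.00130°, Δλ = -0.00192°.
Converting to metres (1° lat = 110900 m, cos φ = 0.694621): observed ΔN = -144.2 m, observed ΔE = -147.9 m.
Subtracting the expected shift leaves a residual of -144.2 − (-105) = -39.2 m north and -147.9 − (-165) = 17.1 m east.
Residual distance = √((-39.2)² + 17.1²) = 42.7 m.

43 m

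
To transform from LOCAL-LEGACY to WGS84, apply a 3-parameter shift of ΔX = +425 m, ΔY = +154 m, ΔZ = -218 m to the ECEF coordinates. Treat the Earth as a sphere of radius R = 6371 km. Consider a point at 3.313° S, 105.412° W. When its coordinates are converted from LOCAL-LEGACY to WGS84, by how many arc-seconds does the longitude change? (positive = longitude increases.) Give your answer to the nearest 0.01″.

sin φ = -0.057791, cos φ = 0.998329, sin λ = -0.964040, cos λ = -0.265758.
East component: ΔE = −sin λ·ΔX + cos λ·ΔY = −(-0.964040)(425) + (-0.265758)(154) = 368.79 m.
1° of latitude spans πR/180 = 111195 m; at latitude φ, 1° of longitude spans that × cos φ = 111009.1 m, so Δλ = 368.79 / 111009.1 × 3600 = 11.960″.

Δλ = 11.96″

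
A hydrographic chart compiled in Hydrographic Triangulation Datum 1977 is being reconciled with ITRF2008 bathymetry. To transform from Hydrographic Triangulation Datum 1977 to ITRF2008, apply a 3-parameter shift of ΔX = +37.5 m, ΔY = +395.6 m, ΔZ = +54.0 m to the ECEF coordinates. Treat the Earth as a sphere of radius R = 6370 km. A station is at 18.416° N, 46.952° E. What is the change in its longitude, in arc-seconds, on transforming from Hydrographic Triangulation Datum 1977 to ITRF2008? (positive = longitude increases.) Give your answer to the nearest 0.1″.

Δλ = 8.3″

sin φ = 0.315914, cos φ = 0.948788, sin λ = 0.730782, cos λ = 0.682611.
East component: ΔE = −sin λ·ΔX + cos λ·ΔY = −(0.730782)(37.5) + (0.682611)(395.6) = 242.64 m.
1° of latitude spans πR/180 = 111177 m; at latitude φ, 1° of longitude spans that × cos φ = 105483.8 m, so Δλ = 242.64 / 105483.8 × 3600 = 8.281″.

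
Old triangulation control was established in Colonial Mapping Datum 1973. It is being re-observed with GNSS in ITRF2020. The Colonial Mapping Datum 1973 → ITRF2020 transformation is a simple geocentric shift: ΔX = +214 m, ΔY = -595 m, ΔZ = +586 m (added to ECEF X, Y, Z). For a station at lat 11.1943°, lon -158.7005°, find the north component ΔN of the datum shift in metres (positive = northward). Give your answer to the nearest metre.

ΔN = 572 m

The local north axis is (−sin φ cos λ, −sin φ sin λ, cos φ), giving ΔN = 38.707 − 41.959 + 574.851 = 571.60 m.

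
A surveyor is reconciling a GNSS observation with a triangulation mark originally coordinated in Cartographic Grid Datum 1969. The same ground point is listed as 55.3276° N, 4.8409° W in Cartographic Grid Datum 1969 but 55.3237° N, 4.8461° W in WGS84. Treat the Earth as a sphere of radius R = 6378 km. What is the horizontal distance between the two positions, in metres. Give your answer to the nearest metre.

Δφ = 55.3237° − 55.3276° = -0.0039°; Δλ = -4.8461° − -4.8409° = -0.0052°.
1° along a meridian = πR/180 = 111317 m.
ΔN = Δφ × 111317 = -434.1 m; ΔE = Δλ × 111317 × cos(55.3276°) = -0.0052 × 111317 × 0.568883 = -329.3 m.
Distance = √(ΔE² + ΔN²) = √((-329.3)² + (-434.1)²) = 544.9 m.

545 m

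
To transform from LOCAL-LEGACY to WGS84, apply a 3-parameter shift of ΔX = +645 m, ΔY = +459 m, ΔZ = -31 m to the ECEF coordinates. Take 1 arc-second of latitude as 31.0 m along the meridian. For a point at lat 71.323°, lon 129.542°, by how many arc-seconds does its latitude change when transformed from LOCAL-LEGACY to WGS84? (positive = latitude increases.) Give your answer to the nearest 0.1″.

sin φ = 0.947339, cos φ = 0.320233, sin λ = 0.771158, cos λ = -0.636644.
North component: ΔN = −sin φ cos λ·ΔX − sin φ sin λ·ΔY + cos φ·ΔZ = −(0.947339)(-0.636644)(645) − (0.947339)(0.771158)(459) + (0.320233)(-31) = 43.76 m.
1° of latitude spans 3600 × 31.00 = 111600 m, so Δφ = 43.76 / 111600 × 3600 = 1.412″.

Δφ = 1.4″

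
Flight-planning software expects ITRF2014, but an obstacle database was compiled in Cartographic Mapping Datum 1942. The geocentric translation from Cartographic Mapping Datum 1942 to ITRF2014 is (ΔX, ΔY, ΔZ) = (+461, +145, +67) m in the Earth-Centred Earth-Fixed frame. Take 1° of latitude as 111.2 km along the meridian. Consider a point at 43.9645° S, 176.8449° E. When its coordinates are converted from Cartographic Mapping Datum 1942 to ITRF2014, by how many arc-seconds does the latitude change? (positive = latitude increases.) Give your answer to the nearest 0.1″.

Δφ = -8.6″

sin φ = -0.694213, cos φ = 0.719770, sin λ = 0.055039, cos λ = -0.998484.
North component: ΔN = −sin φ cos λ·ΔX − sin φ sin λ·ΔY + cos φ·ΔZ = −(-0.694213)(-0.998484)(461) − (-0.694213)(0.055039)(145) + (0.719770)(67) = -265.78 m.
1° of latitude spans 111200 m, so Δφ = -265.78 / 111200 × 3600 = -8.604″.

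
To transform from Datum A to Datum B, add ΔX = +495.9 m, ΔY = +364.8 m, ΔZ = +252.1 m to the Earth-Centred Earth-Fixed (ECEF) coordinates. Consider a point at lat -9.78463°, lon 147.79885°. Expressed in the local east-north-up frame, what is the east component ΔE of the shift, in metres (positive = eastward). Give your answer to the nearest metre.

ΔE = -573 m

At φ = -9.78463°, λ = 147.79885°: sin φ = -0.169945, cos φ = 0.985454, sin λ = 0.532893, cos λ = -0.846182.
ΔE = −sin λ·ΔX + cos λ·ΔY = −(0.532893)·(495.9) + (-0.846182)·(364.8) = -572.95 m.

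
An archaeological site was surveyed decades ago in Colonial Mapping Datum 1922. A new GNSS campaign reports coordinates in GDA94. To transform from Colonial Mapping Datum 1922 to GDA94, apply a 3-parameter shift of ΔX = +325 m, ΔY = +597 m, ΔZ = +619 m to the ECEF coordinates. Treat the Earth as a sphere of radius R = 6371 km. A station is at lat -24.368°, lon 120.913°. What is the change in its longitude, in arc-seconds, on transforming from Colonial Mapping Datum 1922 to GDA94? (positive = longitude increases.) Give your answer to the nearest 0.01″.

Δλ = -20.81″

sin φ = -0.412596, cos φ = 0.910914, sin λ = 0.857948, cos λ = -0.513736.
East component: ΔE = −sin λ·ΔX + cos λ·ΔY = −(0.857948)(325) + (-0.513736)(597) = -585.53 m.
1° of latitude spans πR/180 = 111195 m; at latitude φ, 1° of longitude spans that × cos φ = 101289.0 m, so Δλ = -585.53 / 101289.0 × 3600 = -20.811″.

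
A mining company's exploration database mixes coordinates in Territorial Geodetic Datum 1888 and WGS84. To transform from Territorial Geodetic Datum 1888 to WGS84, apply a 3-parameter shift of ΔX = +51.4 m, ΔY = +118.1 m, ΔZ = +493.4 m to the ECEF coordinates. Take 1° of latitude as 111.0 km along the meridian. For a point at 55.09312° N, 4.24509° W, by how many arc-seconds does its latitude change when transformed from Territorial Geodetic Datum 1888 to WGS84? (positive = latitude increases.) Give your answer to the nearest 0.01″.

Δφ = 8.03″

sin φ = 0.820083, cos φ = 0.572244, sin λ = -0.074023, cos λ = 0.997257.
North component: ΔN = −sin φ cos λ·ΔX − sin φ sin λ·ΔY + cos φ·ΔZ = −(0.820083)(0.997257)(51.4) − (0.820083)(-0.074023)(118.1) + (0.572244)(493.4) = 247.48 m.
1° of latitude spans 111000 m, so Δφ = 247.48 / 111000 × 3600 = 8.026″.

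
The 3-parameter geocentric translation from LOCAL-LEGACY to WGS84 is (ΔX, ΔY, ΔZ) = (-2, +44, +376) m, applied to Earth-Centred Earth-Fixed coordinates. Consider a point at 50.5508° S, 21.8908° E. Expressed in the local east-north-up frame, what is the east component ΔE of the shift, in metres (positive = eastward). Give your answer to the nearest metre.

ΔE = 42 m

At φ = -50.5508°, λ = 21.8908°: sin φ = -0.772188, cos φ = 0.635394, sin λ = 0.372839, cos λ = 0.927896.
ΔE = −sin λ·ΔX + cos λ·ΔY = −(0.372839)·(-2) + (0.927896)·(44) = 41.57 m.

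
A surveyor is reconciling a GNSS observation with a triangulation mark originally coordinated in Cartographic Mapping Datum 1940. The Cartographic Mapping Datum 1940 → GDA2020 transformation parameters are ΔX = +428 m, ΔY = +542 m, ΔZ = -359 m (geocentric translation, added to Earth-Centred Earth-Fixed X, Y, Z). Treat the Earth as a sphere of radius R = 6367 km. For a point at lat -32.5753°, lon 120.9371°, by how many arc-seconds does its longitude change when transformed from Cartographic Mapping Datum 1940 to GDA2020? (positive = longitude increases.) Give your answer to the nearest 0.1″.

sin φ = -0.538408, cos φ = 0.842685, sin λ = 0.857732, cos λ = -0.514097.
East component: ΔE = −sin λ·ΔX + cos λ·ΔY = −(0.857732)(428) + (-0.514097)(542) = -645.75 m.
1° of latitude spans πR/180 = 111125 m; at latitude φ, 1° of longitude spans that × cos φ = 93643.4 m, so Δλ = -645.75 / 93643.4 × 3600 = -24.825″.

Δλ = -24.8″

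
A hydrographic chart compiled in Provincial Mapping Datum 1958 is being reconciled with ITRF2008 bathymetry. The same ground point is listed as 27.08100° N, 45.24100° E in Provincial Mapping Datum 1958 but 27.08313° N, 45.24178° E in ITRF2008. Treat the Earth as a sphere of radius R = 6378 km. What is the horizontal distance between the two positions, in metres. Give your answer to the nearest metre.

Δφ = 27.08313° − 27.08100° = +0.00213°; Δλ = 45.24178° − 45.24100° = +0.00078°.
1° along a meridian = πR/180 = 111317 m.
ΔN = Δφ × 111317 = 237.1 m; ΔE = Δλ × 111317 × cos(27.08100°) = +0.00078 × 111317 × 0.890364 = 77.3 m.
Distance = √(ΔE² + ΔN²) = √(77.3² + 237.1²) = 249.4 m.

249 m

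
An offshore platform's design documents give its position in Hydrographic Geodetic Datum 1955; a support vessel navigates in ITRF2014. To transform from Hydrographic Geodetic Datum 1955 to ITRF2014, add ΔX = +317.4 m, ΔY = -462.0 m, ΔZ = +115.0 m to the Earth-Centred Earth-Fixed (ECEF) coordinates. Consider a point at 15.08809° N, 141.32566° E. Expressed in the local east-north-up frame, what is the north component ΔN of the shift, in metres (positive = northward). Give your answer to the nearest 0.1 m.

At φ = 15.08809°, λ = 141.32566°: sin φ = 0.260304, cos φ = 0.965527, sin λ = 0.624893, cos λ = -0.780710.
ΔN = −sin φ cos λ·ΔX − sin φ sin λ·ΔY + cos φ·ΔZ = −(0.260304)(-0.780710)(317.4) − (0.260304)(0.624893)(-462.0) + (0.965527)(115.0) = 250.69 m.

ΔN = 250.7 m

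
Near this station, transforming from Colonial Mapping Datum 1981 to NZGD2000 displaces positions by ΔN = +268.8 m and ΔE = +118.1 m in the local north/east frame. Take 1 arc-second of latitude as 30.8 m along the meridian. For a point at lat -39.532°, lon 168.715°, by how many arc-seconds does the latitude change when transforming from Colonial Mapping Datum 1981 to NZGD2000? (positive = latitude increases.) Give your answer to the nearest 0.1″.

1″ of latitude = 30.80 m, so Δφ = 268.8 / 30.80 = 8.727″.

Δφ = 8.7″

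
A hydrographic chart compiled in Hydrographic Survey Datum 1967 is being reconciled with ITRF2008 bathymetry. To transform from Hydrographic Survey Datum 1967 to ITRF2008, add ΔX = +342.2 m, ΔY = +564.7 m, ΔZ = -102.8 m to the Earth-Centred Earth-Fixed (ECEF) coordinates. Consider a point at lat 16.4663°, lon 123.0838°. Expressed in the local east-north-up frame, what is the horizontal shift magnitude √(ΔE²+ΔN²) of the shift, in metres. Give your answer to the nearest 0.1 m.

The local east axis at (φ, λ) is (−sin λ, cos λ, 0), so ΔE = −sin(123.0838°)·342.2 + cos(123.0838°)·564.7 = -594.97 m.
The local north axis is (−sin φ cos λ, −sin φ sin λ, cos φ), giving ΔN = 52.947 − 134.114 − 98.584 = -179.75 m.
Horizontal magnitude = √(ΔE² + ΔN²) = √((-594.97)² + (-179.75)²) = 621.53 m.

621.5 m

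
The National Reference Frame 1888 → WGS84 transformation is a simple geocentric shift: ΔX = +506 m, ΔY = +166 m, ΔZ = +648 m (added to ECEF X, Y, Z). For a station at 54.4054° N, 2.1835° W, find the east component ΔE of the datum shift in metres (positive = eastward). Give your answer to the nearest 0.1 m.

The local east axis at (φ, λ) is (−sin λ, cos λ, 0), so ΔE = −sin(-2.1835°)·506 + cos(-2.1835°)·166 = 185.16 m.

ΔE = 185.2 m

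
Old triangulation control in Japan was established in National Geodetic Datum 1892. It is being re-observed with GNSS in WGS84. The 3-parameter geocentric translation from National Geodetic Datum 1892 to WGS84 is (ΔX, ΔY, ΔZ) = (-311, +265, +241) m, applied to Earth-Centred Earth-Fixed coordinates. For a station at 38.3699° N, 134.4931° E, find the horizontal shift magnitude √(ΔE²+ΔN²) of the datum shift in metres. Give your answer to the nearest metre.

73 m

The local east axis at (φ, λ) is (−sin λ, cos λ, 0), so ΔE = −sin(134.4931°)·(-311) + cos(134.4931°)·265 = 36.13 m.
The local north axis is (−sin φ cos λ, −sin φ sin λ, cos φ), giving ΔN = -135.293 − 117.340 + 188.949 = -63.68 m.
Horizontal magnitude = √(ΔE² + ΔN²) = √(36.13² + (-63.68)²) = 73.22 m.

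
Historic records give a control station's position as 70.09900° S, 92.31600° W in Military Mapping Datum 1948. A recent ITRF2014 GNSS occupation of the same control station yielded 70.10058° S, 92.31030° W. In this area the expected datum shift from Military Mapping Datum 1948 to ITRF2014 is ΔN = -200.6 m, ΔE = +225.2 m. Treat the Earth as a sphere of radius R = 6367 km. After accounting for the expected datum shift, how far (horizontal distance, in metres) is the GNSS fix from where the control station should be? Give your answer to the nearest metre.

27 m

Observed coordinate differences: Δφ = -0.00158°, Δλ = +0.00570°.
Converting to metres (1° lat = 111125 m, cos φ = 0.340396): observed ΔN = -175.6 m, observed ΔE = 215.6 m.
Subtracting the expected shift leaves a residual of -175.6 − (-200.6) = 25.0 m north and 215.6 − (225.2) = -9.6 m east.
Residual distance = √(25.0² + (-9.6)²) = 26.8 m.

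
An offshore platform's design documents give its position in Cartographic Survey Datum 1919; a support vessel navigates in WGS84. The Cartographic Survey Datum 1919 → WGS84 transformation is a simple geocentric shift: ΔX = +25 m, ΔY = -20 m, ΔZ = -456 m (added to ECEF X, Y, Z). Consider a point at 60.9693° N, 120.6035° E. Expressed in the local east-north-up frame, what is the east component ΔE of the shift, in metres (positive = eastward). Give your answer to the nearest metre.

The local east axis at (φ, λ) is (−sin λ, cos λ, 0), so ΔE = −sin(120.6035°)·25 + cos(120.6035°)·(-20) = -11.34 m.

ΔE = -11 m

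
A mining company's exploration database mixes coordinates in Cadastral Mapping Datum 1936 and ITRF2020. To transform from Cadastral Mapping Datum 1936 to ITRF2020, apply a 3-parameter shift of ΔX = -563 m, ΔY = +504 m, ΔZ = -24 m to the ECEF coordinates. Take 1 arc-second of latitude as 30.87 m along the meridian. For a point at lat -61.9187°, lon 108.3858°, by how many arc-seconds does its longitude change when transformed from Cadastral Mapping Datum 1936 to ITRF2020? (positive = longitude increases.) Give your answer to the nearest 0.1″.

sin φ = -0.882281, cos φ = 0.470724, sin λ = 0.948954, cos λ = -0.315414.
East component: ΔE = −sin λ·ΔX + cos λ·ΔY = −(0.948954)(-563) + (-0.315414)(504) = 375.29 m.
1° of latitude spans 3600 × 30.87 = 111132 m; at latitude φ, 1° of longitude spans that × cos φ = 52312.5 m, so Δλ = 375.29 / 52312.5 × 3600 = 25.827″.

Δλ = 25.8″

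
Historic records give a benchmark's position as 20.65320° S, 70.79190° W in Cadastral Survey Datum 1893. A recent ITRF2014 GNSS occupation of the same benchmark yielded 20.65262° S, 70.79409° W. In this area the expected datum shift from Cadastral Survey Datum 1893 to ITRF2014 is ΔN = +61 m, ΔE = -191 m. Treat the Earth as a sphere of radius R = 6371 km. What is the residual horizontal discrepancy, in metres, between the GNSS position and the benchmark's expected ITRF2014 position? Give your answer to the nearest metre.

Observed coordinate differences: Δφ = +0.00058°, Δλ = -0.00219°.
Converting to metres (1° lat = 111195 m, cos φ = 0.935732): observed ΔN = 64.5 m, observed ΔE = -227.9 m.
Subtracting the expected shift leaves a residual of 64.5 − (61) = 3.5 m north and -227.9 − (-191) = -36.9 m east.
Residual distance = √(3.5² + (-36.9)²) = 37.0 m.

37 m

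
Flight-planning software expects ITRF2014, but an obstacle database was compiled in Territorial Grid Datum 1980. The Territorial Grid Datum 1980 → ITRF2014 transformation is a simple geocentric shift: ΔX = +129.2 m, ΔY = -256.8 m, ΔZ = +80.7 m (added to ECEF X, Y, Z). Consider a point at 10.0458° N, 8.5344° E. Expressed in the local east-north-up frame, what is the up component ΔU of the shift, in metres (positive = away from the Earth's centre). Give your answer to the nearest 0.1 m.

ΔU = 102.4 m

At φ = 10.0458°, λ = 8.5344°: sin φ = 0.174435, cos φ = 0.984669, sin λ = 0.148403, cos λ = 0.988927.
ΔU = cos φ cos λ·ΔX + cos φ sin λ·ΔY + sin φ·ΔZ = (0.984669)(0.988927)(129.2) + (0.984669)(0.148403)(-256.8) + (0.174435)(80.7) = 102.36 m.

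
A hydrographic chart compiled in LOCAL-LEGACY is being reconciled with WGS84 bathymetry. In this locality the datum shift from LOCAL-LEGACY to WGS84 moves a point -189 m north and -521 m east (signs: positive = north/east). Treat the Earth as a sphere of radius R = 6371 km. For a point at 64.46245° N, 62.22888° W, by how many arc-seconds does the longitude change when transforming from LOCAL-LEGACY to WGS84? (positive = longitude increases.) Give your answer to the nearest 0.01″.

At latitude 64.46245°, cos φ = 0.431103.
One radian of longitude at latitude φ spans R cos φ, so Δλ = ΔE / (R cos φ) = -521.0 / (6371000 × 0.431103) = -1.8969e-04 rad = -39.127″.

Δλ = -39.13″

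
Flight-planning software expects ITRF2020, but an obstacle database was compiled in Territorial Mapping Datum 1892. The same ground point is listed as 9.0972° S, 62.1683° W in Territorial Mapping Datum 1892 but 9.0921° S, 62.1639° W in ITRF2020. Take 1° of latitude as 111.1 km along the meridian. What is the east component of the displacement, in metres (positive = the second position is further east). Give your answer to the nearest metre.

Δφ = -9.0921° − -9.0972° = +0.0051°; Δλ = -62.1639° − -62.1683° = +0.0044°.
ΔN = Δφ × 111100 = 566.6 m; ΔE = Δλ × 111100 × cos(-9.0972°) = +0.0044 × 111100 × 0.987422 = 482.7 m.

ΔE = 483 m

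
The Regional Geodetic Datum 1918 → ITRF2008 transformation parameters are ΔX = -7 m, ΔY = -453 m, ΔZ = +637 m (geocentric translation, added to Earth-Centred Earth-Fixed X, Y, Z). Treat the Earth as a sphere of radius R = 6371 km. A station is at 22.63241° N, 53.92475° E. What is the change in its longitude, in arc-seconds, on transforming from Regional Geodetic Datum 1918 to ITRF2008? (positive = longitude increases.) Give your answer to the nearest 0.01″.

Δλ = -9.16″

sin φ = 0.384817, cos φ = 0.922993, sin λ = 0.808244, cos λ = 0.588847.
East component: ΔE = −sin λ·ΔX + cos λ·ΔY = −(0.808244)(-7) + (0.588847)(-453) = -261.09 m.
1° of latitude spans πR/180 = 111195 m; at latitude φ, 1° of longitude spans that × cos φ = 102632.1 m, so Δλ = -261.09 / 102632.1 × 3600 = -9.158″.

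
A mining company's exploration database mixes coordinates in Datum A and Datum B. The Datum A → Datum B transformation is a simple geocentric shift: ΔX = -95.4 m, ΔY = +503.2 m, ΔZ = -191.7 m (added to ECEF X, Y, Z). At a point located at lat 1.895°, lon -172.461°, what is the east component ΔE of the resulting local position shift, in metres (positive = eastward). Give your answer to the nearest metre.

The local east axis at (φ, λ) is (−sin λ, cos λ, 0), so ΔE = −sin(-172.461°)·(-95.4) + cos(-172.461°)·503.2 = -511.37 m.

ΔE = -511 m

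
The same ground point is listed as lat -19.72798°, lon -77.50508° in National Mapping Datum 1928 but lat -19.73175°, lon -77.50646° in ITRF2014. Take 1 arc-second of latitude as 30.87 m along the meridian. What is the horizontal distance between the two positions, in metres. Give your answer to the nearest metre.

443 m

Δφ = -19.73175° − -19.72798° = -0.00377°; Δλ = -77.50646° − -77.50508° = -0.00138°.
1° of latitude = 3600 × 30.87 = 111132 m.
ΔN = Δφ × 111132 = -419.0 m; ΔE = Δλ × 111132 × cos(-19.72798°) = -0.00138 × 111132 × 0.941306 = -144.4 m.
Distance = √(ΔE² + ΔN²) = √((-144.4)² + (-419.0)²) = 443.1 m.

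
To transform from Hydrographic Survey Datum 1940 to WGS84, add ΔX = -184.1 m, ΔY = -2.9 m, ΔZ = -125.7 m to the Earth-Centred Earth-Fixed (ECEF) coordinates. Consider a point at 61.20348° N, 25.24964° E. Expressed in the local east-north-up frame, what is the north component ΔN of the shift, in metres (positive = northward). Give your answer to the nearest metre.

ΔN = 86 m

At φ = 61.20348°, λ = 25.24964°: sin φ = 0.876336, cos φ = 0.481700, sin λ = 0.426563, cos λ = 0.904458.
ΔN = −sin φ cos λ·ΔX − sin φ sin λ·ΔY + cos φ·ΔZ = −(0.876336)(0.904458)(-184.1) − (0.876336)(0.426563)(-2.9) + (0.481700)(-125.7) = 86.45 m.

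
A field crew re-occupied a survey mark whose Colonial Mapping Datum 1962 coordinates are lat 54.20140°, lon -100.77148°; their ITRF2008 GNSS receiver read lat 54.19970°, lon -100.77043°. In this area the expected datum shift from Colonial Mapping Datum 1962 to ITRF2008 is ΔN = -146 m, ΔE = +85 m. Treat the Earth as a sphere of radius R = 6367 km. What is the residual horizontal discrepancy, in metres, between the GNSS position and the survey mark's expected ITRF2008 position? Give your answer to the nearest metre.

46 m

Observed coordinate differences: Δφ = -0.00170°, Δλ = +0.00105°.
Converting to metres (1° lat = 111125 m, cos φ = 0.584938): observed ΔN = -188.9 m, observed ΔE = 68.3 m.
Subtracting the expected shift leaves a residual of -188.9 − (-146) = -42.9 m north and 68.3 − (85) = -16.7 m east.
Residual distance = √((-42.9)² + (-16.7)²) = 46.1 m.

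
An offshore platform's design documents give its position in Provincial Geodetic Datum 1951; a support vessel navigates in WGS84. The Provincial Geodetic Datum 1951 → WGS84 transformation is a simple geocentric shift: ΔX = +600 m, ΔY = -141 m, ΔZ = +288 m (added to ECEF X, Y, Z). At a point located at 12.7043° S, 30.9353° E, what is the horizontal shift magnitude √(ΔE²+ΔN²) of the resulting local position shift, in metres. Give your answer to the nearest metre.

At φ = -12.7043°, λ = 30.9353°: sin φ = -0.219919, cos φ = 0.975518, sin λ = 0.514070, cos λ = 0.857748.
ΔE = −sin λ·ΔX + cos λ·ΔY = −(0.514070)·(600) + (0.857748)·(-141) = -429.38 m.
ΔN = −sin φ cos λ·ΔX − sin φ sin λ·ΔY + cos φ·ΔZ = −(-0.219919)(0.857748)(600) − (-0.219919)(0.514070)(-141) + (0.975518)(288) = 378.19 m.
Horizontal magnitude = √(ΔE² + ΔN²) = √((-429.38)² + 378.19²) = 572.19 m.

572 m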